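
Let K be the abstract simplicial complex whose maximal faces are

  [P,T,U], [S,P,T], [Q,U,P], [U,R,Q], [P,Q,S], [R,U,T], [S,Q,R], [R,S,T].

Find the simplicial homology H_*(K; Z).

H_0 ≅ Z,  H_1 = 0,  H_2 ≅ Z.

Fix the vertex order P < Q < R < S < T < U and write every simplex with vertices in increasing order. Then dim K = 2 and the simplices of K are:

  0-simplices (6): P, Q, R, S, T, U
  1-simplices (12): PQ, PS, PT, PU, QR, QS, QU, RS, RT, RU, ST, TU
  2-simplices (8): PQS, PQU, PST, PTU, QRS, QRU, RST, RTU

giving chain groups C_0 ≅ Z^6, C_1 ≅ Z^12, C_2 ≅ Z^8.

Boundary ∂_1: C_1 → C_0 sends each edge [p,q] (with p < q) to q − p.
This gives a 6×12 integer matrix of rank 5; reducing to Smith normal form yields diagonal entries (1,1,1,1,1).

The boundary map ∂_2: C_2 → C_1 acts by ∂[p,q,r] = [q,r] − [p,r] + [p,q]. For instance
  ∂QRU = RU − QU + QR,
  ∂PQS = QS − PS + PQ.
As a 12×8 matrix over Z this has rank 7, with invariant factors (1,1,1,1,1,1,1).

From H_k ≅ ker(∂_k) / im(∂_{k+1}) we obtain:

  H_0: rank C_0 − rank ∂_1 = 6 − 5 = 1, and the invariant factors of ∂_1 are all 1, so H_0 = Z.
  H_1: rank ker ∂_1 − rank ∂_2 = (12 − 5) − 7 = 0, and the invariant factors of ∂_2 are all 1, so H_1 = 0.
  H_2: rank ker ∂_2 − rank ∂_3 = (8 − 7) − 0 = 1, and there is no ∂_3, so H_2 = Z.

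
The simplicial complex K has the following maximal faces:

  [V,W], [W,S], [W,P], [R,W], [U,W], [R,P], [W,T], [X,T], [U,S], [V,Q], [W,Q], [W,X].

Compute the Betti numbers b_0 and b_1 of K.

b_0 = 1, b_1 = 4.

We work with the vertex ordering P < Q < R < S < T < U < V < W < X. The simplices of K, each written with vertices in increasing order, are:

  0-simplices (9): P, Q, R, S, T, U, V, W, X
  1-simplices (12): PR, PW, QV, QW, RW, SU, SW, TW, TX, UW, VW, WX

so the chain groups are C_0 ≅ Z^9, C_1 ≅ Z^12.

∂_1: C_1 → C_0 sends each edge [p,q] (with p < q) to q − p. For instance
  ∂TX = X − T.
This gives a 9×12 integer matrix of rank 8; reducing to Smith normal form yields diagonal entries (1,1,1,1,1,1,1,1).

From H_k ≅ ker(∂_k) / im(∂_{k+1}) we obtain:

  H_0: rank C_0 − rank ∂_1 = 9 − 8 = 1, and the invariant factors of ∂_1 are all 1, so H_0 = Z.
  H_1: rank ker ∂_1 − rank ∂_2 = (12 − 8) − 0 = 4, and there is no ∂_2, so H_1 = Z^4.

As a check, the Euler characteristic is 9 − 12 = -3, which agrees with 1 − 4 = -3.

Hence the Betti numbers are b_0 = 1, b_1 = 4.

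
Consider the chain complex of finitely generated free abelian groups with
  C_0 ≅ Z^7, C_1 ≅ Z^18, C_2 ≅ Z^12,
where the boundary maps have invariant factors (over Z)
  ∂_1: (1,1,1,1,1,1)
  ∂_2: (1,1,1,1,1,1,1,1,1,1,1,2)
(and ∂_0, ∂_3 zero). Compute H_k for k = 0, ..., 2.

H_0: b_0 = 7 − 0 − 6 = 1; torsion from ∂_1 factors > 1: none. So H_0 ≅ Z.
H_1: b_1 = 18 − 6 − 12 = 0; torsion from ∂_2 factors > 1: [2]. So H_1 ≅ Z/2Z.
H_2: b_2 = 12 − 12 − 0 = 0; torsion from ∂_3 factors > 1: none. So H_2 ≅ 0.

H_0 ≅ Z,  H_1 ≅ Z/2Z,  H_2 = 0.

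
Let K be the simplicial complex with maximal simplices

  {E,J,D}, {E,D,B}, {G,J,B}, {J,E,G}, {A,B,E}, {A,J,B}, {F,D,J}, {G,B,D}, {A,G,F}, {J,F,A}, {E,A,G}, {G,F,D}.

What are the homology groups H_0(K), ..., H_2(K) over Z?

H_0 = Z,  H_1 = Z/2,  H_2 = 0.

Order the vertices as A < B < D < E < F < G < J. Listing each simplex with vertices in this order, K has dimension 2 with simplices:

  0-simplices (7): A, B, D, E, F, G, J
  1-simplices (18): AB, AE, AF, AG, AJ, BD, BE, BG, BJ, DE, DF, DG, DJ, EG, EJ, FG, FJ, GJ
  2-simplices (12): ABE, ABJ, AEG, AFG, AFJ, BDE, BDG, BGJ, DEJ, DFG, DFJ, EGJ

so the chain groups are C_0 ≅ Z^7, C_1 ≅ Z^18, C_2 ≅ Z^12.

Boundary ∂_1: C_1 → C_0 maps an edge to its endpoints' difference, ∂[p,q] = q − p. For instance
  ∂EJ = J − E.
This gives a 7×18 integer matrix of rank 6; reducing to Smith normal form yields diagonal entries (1,1,1,1,1,1).

The boundary map ∂_2: C_2 → C_1 sends each 2-simplex [p,q,r] to [q,r] − [p,r] + [p,q]. For instance
  ∂EGJ = GJ − EJ + EG,
  ∂DFJ = FJ − DJ + DF.
The resulting 18×12 matrix has rank 12, and its Smith normal form has invariant factors (1,1,1,1,1,1,1,1,1,1,1,2).

Now H_k = ker ∂_k / im ∂_{k+1}, so:

  H_0: rank C_0 − rank ∂_1 = 7 − 6 = 1, and the invariant factors of ∂_1 are all 1, so H_0 = Z.
  H_1: rank ker ∂_1 − rank ∂_2 = (18 − 6) − 12 = 0, and ∂_2 has invariant factor 2 > 1, so H_1 = Z/2.
  H_2: rank ker ∂_2 − rank ∂_3 = (12 − 12) − 0 = 0, and there is no ∂_3, so H_2 = 0.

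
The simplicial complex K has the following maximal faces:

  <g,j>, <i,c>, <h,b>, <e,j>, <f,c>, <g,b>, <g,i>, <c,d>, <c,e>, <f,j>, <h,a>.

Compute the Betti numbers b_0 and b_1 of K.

Order the vertices as a < b < c < d < e < f < g < h < i < j. Listing each simplex with vertices in this order, K has dimension 1 with simplices:

  0-simplices (10): a, b, c, d, e, f, g, h, i, j
  1-simplices (11): ah, bg, bh, cd, ce, cf, ci, ej, fj, gi, gj

Hence C_0 ≅ Z^10, C_1 ≅ Z^11.

The boundary map ∂_1: C_1 → C_0 maps an edge to its endpoints' difference, ∂[p,q] = q − p. For instance
  ∂fj = j − f.
This gives a 10×11 integer matrix of rank 9; reducing to Smith normal form yields diagonal entries (1,1,1,1,1,1,1,1,1).

From H_k ≅ ker(∂_k) / im(∂_{k+1}) we obtain:

  H_0: rank C_0 − rank ∂_1 = 10 − 9 = 1, and the invariant factors of ∂_1 are all 1, so H_0 ≅ Z.
  H_1: rank ker ∂_1 − rank ∂_2 = (11 − 9) − 0 = 2, and there is no ∂_2, so H_1 ≅ Z^2.

Hence the Betti numbers are b_0 = 1, b_1 = 2.

b_0 = 1, b_1 = 2.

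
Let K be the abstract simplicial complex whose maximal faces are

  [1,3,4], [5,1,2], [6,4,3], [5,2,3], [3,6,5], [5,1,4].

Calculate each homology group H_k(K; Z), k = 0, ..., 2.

H_0 ≅ Z,  H_1 ≅ Z,  H_2 = 0.

K has 6 vertices, 12 edges, 6 triangles.
rank ∂_0 = 0, rank ∂_1 = 5 ⇒ b_0 = 6 − 0 − 5 = 1; all invariant factors of ∂_1 are 1 so no torsion. So H_0 ≅ Z.
rank ∂_1 = 5, rank ∂_2 = 6 ⇒ b_1 = 12 − 5 − 6 = 1; all invariant factors of ∂_2 are 1 so no torsion. So H_1 ≅ Z.
rank ∂_2 = 6, rank ∂_3 = 0 ⇒ b_2 = 6 − 6 − 0 = 0. So H_2 ≅ 0.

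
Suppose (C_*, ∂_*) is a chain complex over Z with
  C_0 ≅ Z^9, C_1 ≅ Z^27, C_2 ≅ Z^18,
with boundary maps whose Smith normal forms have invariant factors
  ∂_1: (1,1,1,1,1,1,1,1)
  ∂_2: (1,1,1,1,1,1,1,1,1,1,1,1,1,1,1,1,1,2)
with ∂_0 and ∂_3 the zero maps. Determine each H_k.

H_0: b_0 = 9 − 0 − 8 = 1; torsion from ∂_1 factors > 1: none. So H_0 = Z.
H_1: b_1 = 27 − 8 − 18 = 1; torsion from ∂_2 factors > 1: [2]. So H_1 = Z × Z/2.
H_2: b_2 = 18 − 18 − 0 = 0; torsion from ∂_3 factors > 1: none. So H_2 = 0.

H_0 = Z,  H_1 = Z × Z/2,  H_2 = 0.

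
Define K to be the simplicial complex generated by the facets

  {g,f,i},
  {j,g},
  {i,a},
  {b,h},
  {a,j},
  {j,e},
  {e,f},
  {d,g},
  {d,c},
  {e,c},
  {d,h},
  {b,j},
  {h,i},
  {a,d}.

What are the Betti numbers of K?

We work with the vertex ordering a < b < c < d < e < f < g < h < i < j. The simplices of K, each written with vertices in increasing order, are:

  0-simplices (10): a, b, c, d, e, f, g, h, i, j
  1-simplices (16): ad, ai, aj, bh, bj, cd, ce, dg, dh, ef, ej, fg, fi, gi, gj, hi
  2-simplices (1): fgi

giving chain groups C_0 ≅ Z^10, C_1 ≅ Z^16, C_2 ≅ Z^1.

∂_1: C_1 → C_0 maps an edge to its endpoints' difference, ∂[p,q] = q − p. For instance
  ∂ej = j − e.
The 10×16 boundary matrix has rank 9 and Smith normal form diag(1,1,1,1,1,1,1,1,1).

The boundary map ∂_2: C_2 → C_1 sends each 2-simplex [p,q,r] to [q,r] − [p,r] + [p,q]. For instance
  ∂fgi = gi − fi + fg.
As a 16×1 matrix over Z this has rank 1, with invariant factors (1).

From H_k ≅ ker(∂_k) / im(∂_{k+1}) we obtain:

  H_0: rank C_0 − rank ∂_1 = 10 − 9 = 1, and the invariant factors of ∂_1 are all 1, so H_0 ≅ Z.
  H_1: rank ker ∂_1 − rank ∂_2 = (16 − 9) − 1 = 6, and the invariant factors of ∂_2 are all 1, so H_1 ≅ Z^6.
  H_2: rank ker ∂_2 − rank ∂_3 = (1 − 1) − 0 = 0, and there is no ∂_3, so H_2 ≅ 0.

Hence the Betti numbers are b_0 = 1, b_1 = 6, b_2 = 0.

b_0 = 1, b_1 = 6, b_2 = 0.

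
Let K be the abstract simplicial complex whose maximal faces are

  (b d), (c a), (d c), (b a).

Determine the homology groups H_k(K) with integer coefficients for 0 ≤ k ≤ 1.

H_0 = Z,  H_1 = Z.

Fix the vertex order a < b < c < d and write every simplex with vertices in increasing order. Then dim K = 1 and the simplices of K are:

  0-simplices (4): a, b, c, d
  1-simplices (4): ab, ac, bd, cd

so the chain groups are C_0 ≅ Z^4, C_1 ≅ Z^4.

The boundary map ∂_1: C_1 → C_0 sends each edge [p,q] (with p < q) to q − p. For instance
  ∂cd = d − c.
The 4×4 boundary matrix has rank 3 and Smith normal form diag(1,1,1).

Now H_k = ker ∂_k / im ∂_{k+1}, so:

  H_0: rank C_0 − rank ∂_1 = 4 − 3 = 1, and the invariant factors of ∂_1 are all 1, so H_0 = Z.
  H_1: rank ker ∂_1 − rank ∂_2 = (4 − 3) − 0 = 1, and there is no ∂_2, so H_1 = Z.

As a check, the Euler characteristic is 4 − 4 = 0, which agrees with 1 − 1 = 0.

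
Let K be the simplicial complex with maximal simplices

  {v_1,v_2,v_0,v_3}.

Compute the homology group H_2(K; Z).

Take the total order v_0 < v_1 < v_2 < v_3 on the vertex set. Then K (dimension 3) consists of the simplices:

  0-simplices (4): [v_0], [v_1], [v_2], [v_3]
  1-simplices (6): [v_0,v_1], [v_0,v_2], [v_0,v_3], [v_1,v_2], [v_1,v_3], [v_2,v_3]
  2-simplices (4): [v_0,v_1,v_2], [v_0,v_1,v_3], [v_0,v_2,v_3], [v_1,v_2,v_3]
  3-simplices (1): [v_0,v_1,v_2,v_3]

so the chain groups are C_0 ≅ Z^4, C_1 ≅ Z^6, C_2 ≅ Z^4, C_3 ≅ Z^1.

The boundary map ∂_1: C_1 → C_0 maps an edge to its endpoints' difference, ∂[p,q] = q − p. For instance
  ∂[v_0,v_3] = [v_3] − [v_0].
As a 4×6 matrix over Z this has rank 3, with invariant factors (1,1,1).

The boundary map ∂_2: C_2 → C_1 sends each 2-simplex [p,q,r] to [q,r] − [p,r] + [p,q]. For instance
  ∂[v_0,v_1,v_2] = [v_1,v_2] − [v_0,v_2] + [v_0,v_1],
  ∂[v_0,v_1,v_3] = [v_1,v_3] − [v_0,v_3] + [v_0,v_1].
The 6×4 boundary matrix has rank 3 and Smith normal form diag(1,1,1).

∂_3: C_3 → C_2 sends each 3-simplex σ to the alternating sum Σ_i (−1)^i (σ with its i-th vertex removed). For instance
  ∂[v_0,v_1,v_2,v_3] = [v_1,v_2,v_3] − [v_0,v_2,v_3] + [v_0,v_1,v_3] − [v_0,v_1,v_2].
This gives a 4×1 integer matrix of rank 1; reducing to Smith normal form yields diagonal entries (1).

Computing H_k = (kernel of ∂_k) / (image of ∂_{k+1}):

  H_2: rank ker ∂_2 − rank ∂_3 = (4 − 3) − 1 = 0, and the invariant factors of ∂_3 are all 1, so H_2 = 0.

H_2 ≅ 0.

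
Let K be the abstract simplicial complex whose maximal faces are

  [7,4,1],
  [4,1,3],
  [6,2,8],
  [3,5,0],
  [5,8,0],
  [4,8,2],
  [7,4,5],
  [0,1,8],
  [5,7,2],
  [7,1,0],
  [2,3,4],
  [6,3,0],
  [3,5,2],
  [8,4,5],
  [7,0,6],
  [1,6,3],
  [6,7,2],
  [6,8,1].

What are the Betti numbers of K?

K has 9 vertices, 27 edges, 18 triangles.
rank ∂_0 = 0, rank ∂_1 = 8 ⇒ b_0 = 9 − 0 − 8 = 1; all invariant factors of ∂_1 are 1 so no torsion. So H_0 = Z.
rank ∂_1 = 8, rank ∂_2 = 18 ⇒ b_1 = 27 − 8 − 18 = 1; ∂_2 has invariant factor(s) [2] giving torsion. So H_1 = Z ⊕ Z/2Z.
rank ∂_2 = 18, rank ∂_3 = 0 ⇒ b_2 = 18 − 18 − 0 = 0. So H_2 = 0.

b_0 = 1, b_1 = 1, b_2 = 0.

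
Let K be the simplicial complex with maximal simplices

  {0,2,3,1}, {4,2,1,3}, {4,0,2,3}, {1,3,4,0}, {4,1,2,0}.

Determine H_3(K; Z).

H_3 = Z.

We work with the vertex ordering 0 < 1 < 2 < 3 < 4. The simplices of K, each written with vertices in increasing order, are:

  0-simplices (5): [0], [1], [2], [3], [4]
  1-simplices (10): [0,1], [0,2], [0,3], [0,4], [1,2], [1,3], [1,4], [2,3], [2,4], [3,4]
  2-simplices (10): [0,1,2], [0,1,3], [0,1,4], [0,2,3], [0,2,4], [0,3,4], [1,2,3], [1,2,4], [1,3,4], [2,3,4]
  3-simplices (5): [0,1,2,3], [0,1,2,4], [0,1,3,4], [0,2,3,4], [1,2,3,4]

so the chain groups are C_0 ≅ Z^5, C_1 ≅ Z^10, C_2 ≅ Z^10, C_3 ≅ Z^5.

The boundary map ∂_1: C_1 → C_0 is given by ∂[p,q] = [q] − [p].
The resulting 5×10 matrix has rank 4, and its Smith normal form has invariant factors (1,1,1,1).

The boundary map ∂_2: C_2 → C_1 acts by ∂[p,q,r] = [q,r] − [p,r] + [p,q]. For instance
  ∂[0,3,4] = [3,4] − [0,4] + [0,3],
  ∂[0,1,4] = [1,4] − [0,4] + [0,1].
The resulting 10×10 matrix has rank 6, and its Smith normal form has invariant factors (1,1,1,1,1,1).

∂_3: C_3 → C_2 sends each 3-simplex σ to the alternating sum Σ_i (−1)^i (σ with its i-th vertex removed). For instance
  ∂[0,1,3,4] = [1,3,4] − [0,3,4] + [0,1,4] − [0,1,3],
  ∂[1,2,3,4] = [2,3,4] − [1,3,4] + [1,2,4] − [1,2,3].
This gives a 10×5 integer matrix of rank 4; reducing to Smith normal form yields diagonal entries (1,1,1,1).

From H_k ≅ ker(∂_k) / im(∂_{k+1}) we obtain:

  H_3: rank ker ∂_3 − rank ∂_4 = (5 − 4) − 0 = 1, and there is no ∂_4, so H_3 ≅ Z.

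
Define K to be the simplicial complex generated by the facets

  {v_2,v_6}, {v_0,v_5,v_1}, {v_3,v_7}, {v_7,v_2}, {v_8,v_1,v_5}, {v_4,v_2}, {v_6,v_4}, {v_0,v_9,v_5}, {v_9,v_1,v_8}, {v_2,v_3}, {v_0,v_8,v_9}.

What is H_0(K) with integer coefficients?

Fix the vertex order v_0 < v_1 < v_2 < v_3 < v_4 < v_5 < v_6 < v_7 < v_8 < v_9 and write every simplex with vertices in increasing order. Then dim K = 2 and the simplices of K are:

  0-simplices (10): [v_0], [v_1], [v_2], [v_3], [v_4], [v_5], [v_6], [v_7], [v_8], [v_9]
  1-simplices (16): (16 of them)
  2-simplices (5): [v_0,v_1,v_5], [v_0,v_5,v_9], [v_0,v_8,v_9], [v_1,v_5,v_8], [v_1,v_8,v_9]

giving chain groups C_0 ≅ Z^10, C_1 ≅ Z^16, C_2 ≅ Z^5.

Boundary ∂_1: C_1 → C_0 sends each edge [p,q] (with p < q) to q − p. For instance
  ∂[v_1,v_5] = [v_5] − [v_1].
The resulting 10×16 matrix has rank 8, and its Smith normal form has invariant factors (1,1,1,1,1,1,1,1).

The boundary map ∂_2: C_2 → C_1 maps a triangle to the signed sum of its edges. For instance
  ∂[v_0,v_1,v_5] = [v_1,v_5] − [v_0,v_5] + [v_0,v_1],
  ∂[v_0,v_5,v_9] = [v_5,v_9] − [v_0,v_9] + [v_0,v_5].
The 16×5 boundary matrix has rank 5 and Smith normal form diag(1,1,1,1,1).

Now H_k = ker ∂_k / im ∂_{k+1}, so:

  H_0: rank C_0 − rank ∂_1 = 10 − 8 = 2, and the invariant factors of ∂_1 are all 1, so H_0 ≅ Z^2.

H_0 = Z^2.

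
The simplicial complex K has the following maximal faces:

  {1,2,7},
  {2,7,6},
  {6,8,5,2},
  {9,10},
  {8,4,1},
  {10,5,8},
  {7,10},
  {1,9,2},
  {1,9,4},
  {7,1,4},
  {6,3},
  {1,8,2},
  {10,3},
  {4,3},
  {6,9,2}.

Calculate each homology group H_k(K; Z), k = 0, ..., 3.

We work with the vertex ordering 1 < 2 < 3 < 4 < 5 < 6 < 7 < 8 < 9 < 10. The simplices of K, each written with vertices in increasing order, are:

  0-simplices (10): [1], [2], [3], [4], [5], [6], [7], [8], [9], [10]
  1-simplices (25): (25 of them)
  2-simplices (13): [1,2,7], [1,2,8], [1,2,9], [1,4,7], [1,4,8], [1,4,9], [2,5,6], [2,5,8], [2,6,7], [2,6,8], [2,6,9], [5,6,8], [5,8,10]
  3-simplices (1): [2,5,6,8]

Hence C_0 ≅ Z^10, C_1 ≅ Z^25, C_2 ≅ Z^13, C_3 ≅ Z^1.

∂_1: C_1 → C_0 maps an edge to its endpoints' difference, ∂[p,q] = q − p. For instance
  ∂[2,9] = [9] − [2].
The resulting 10×25 matrix has rank 9, and its Smith normal form has invariant factors (1,1,1,1,1,1,1,1,1).

The boundary map ∂_2: C_2 → C_1 acts by ∂[p,q,r] = [q,r] − [p,r] + [p,q]. For instance
  ∂[2,5,8] = [5,8] − [2,8] + [2,5],
  ∂[1,4,9] = [4,9] − [1,9] + [1,4].
The 25×13 boundary matrix has rank 12 and Smith normal form diag(1,1,1,1,1,1,1,1,1,1,1,1).

The boundary map ∂_3: C_3 → C_2 sends each 3-simplex σ to the alternating sum Σ_i (−1)^i (σ with its i-th vertex removed). For instance
  ∂[2,5,6,8] = [5,6,8] − [2,6,8] + [2,5,8] − [2,5,6].
As a 13×1 matrix over Z this has rank 1, with invariant factors (1).

Reading off H_k = ker ∂_k / im ∂_{k+1}:

  H_0: rank C_0 − rank ∂_1 = 10 − 9 = 1, and the invariant factors of ∂_1 are all 1, so H_0 ≅ Z.
  H_1: rank ker ∂_1 − rank ∂_2 = (25 − 9) − 12 = 4, and the invariant factors of ∂_2 are all 1, so H_1 ≅ Z^4.
  H_2: rank ker ∂_2 − rank ∂_3 = (13 − 12) − 1 = 0, and the invariant factors of ∂_3 are all 1, so H_2 ≅ 0.
  H_3: rank ker ∂_3 − rank ∂_4 = (1 − 1) − 0 = 0, and there is no ∂_4, so H_3 ≅ 0.

H_0 = Z,  H_1 = Z^4,  H_2 = 0,  H_3 = 0.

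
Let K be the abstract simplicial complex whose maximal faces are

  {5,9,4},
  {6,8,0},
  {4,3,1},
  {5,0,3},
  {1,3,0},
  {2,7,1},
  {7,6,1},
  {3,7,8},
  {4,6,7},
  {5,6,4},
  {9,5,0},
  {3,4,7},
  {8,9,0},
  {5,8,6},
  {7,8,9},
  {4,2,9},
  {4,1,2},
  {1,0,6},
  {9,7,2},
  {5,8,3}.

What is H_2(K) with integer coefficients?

Take the total order 0 < 1 < 2 < 3 < 4 < 5 < 6 < 7 < 8 < 9 on the vertex set. Then K (dimension 2) consists of the simplices:

  0-simplices (10): [0], [1], [2], [3], [4], [5], [6], [7], [8], [9]
  1-simplices (30): (30 of them)
  2-simplices (20): (20 of them)

Hence C_0 ≅ Z^10, C_1 ≅ Z^30, C_2 ≅ Z^20.

∂_1: C_1 → C_0 maps an edge to its endpoints' difference, ∂[p,q] = q − p. For instance
  ∂[2,7] = [7] − [2].
As a 10×30 matrix over Z this has rank 9, with invariant factors (1,1,1,1,1,1,1,1,1).

Boundary ∂_2: C_2 → C_1 maps a triangle to the signed sum of its edges. For instance
  ∂[0,6,8] = [6,8] − [0,8] + [0,6],
  ∂[1,3,4] = [3,4] − [1,4] + [1,3].
This gives a 30×20 integer matrix of rank 20; reducing to Smith normal form yields diagonal entries (1,1,1,1,1,1,1,1,1,1,1,1,1,1,1,1,1,1,1,2).

Now H_k = ker ∂_k / im ∂_{k+1}, so:

  H_2: rank ker ∂_2 − rank ∂_3 = (20 − 20) − 0 = 0, and there is no ∂_3, so H_2 = 0.

H_2 = 0.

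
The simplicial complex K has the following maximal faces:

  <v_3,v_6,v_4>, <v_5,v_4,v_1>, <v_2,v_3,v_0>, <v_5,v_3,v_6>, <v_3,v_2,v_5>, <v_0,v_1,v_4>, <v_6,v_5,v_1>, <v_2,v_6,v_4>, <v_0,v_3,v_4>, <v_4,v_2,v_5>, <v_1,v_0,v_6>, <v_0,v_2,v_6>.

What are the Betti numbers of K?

Take the total order v_0 < v_1 < v_2 < v_3 < v_4 < v_5 < v_6 on the vertex set. Then K (dimension 2) consists of the simplices:

  0-simplices (7): [v_0], [v_1], [v_2], [v_3], [v_4], [v_5], [v_6]
  1-simplices (18): (18 of them)
  2-simplices (12): (12 of them)

Hence C_0 ≅ Z^7, C_1 ≅ Z^18, C_2 ≅ Z^12.

∂_1: C_1 → C_0 sends each edge [p,q] (with p < q) to q − p. For instance
  ∂[v_2,v_5] = [v_5] − [v_2].
The resulting 7×18 matrix has rank 6, and its Smith normal form has invariant factors (1,1,1,1,1,1).

Boundary ∂_2: C_2 → C_1 acts by ∂[p,q,r] = [q,r] − [p,r] + [p,q]. For instance
  ∂[v_1,v_4,v_5] = [v_4,v_5] − [v_1,v_5] + [v_1,v_4],
  ∂[v_2,v_3,v_5] = [v_3,v_5] − [v_2,v_5] + [v_2,v_3].
The resulting 18×12 matrix has rank 12, and its Smith normal form has invariant factors (1,1,1,1,1,1,1,1,1,1,1,2).

Now H_k = ker ∂_k / im ∂_{k+1}, so:

  H_0: rank C_0 − rank ∂_1 = 7 − 6 = 1, and the invariant factors of ∂_1 are all 1, so H_0 = Z.
  H_1: rank ker ∂_1 − rank ∂_2 = (18 − 6) − 12 = 0, and ∂_2 has invariant factor 2 > 1, so H_1 = Z_2.
  H_2: rank ker ∂_2 − rank ∂_3 = (12 − 12) − 0 = 0, and there is no ∂_3, so H_2 = 0.

Hence the Betti numbers are b_0 = 1, b_1 = 0, b_2 = 0.

b_0 = 1, b_1 = 0, b_2 = 0.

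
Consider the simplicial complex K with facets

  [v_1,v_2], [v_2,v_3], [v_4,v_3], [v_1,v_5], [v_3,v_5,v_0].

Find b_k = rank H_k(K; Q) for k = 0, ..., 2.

Take the total order v_0 < v_1 < v_2 < v_3 < v_4 < v_5 on the vertex set. Then K (dimension 2) consists of the simplices:

  0-simplices (6): [v_0], [v_1], [v_2], [v_3], [v_4], [v_5]
  1-simplices (7): [v_0,v_3], [v_0,v_5], [v_1,v_2], [v_1,v_5], [v_2,v_3], [v_3,v_4], [v_3,v_5]
  2-simplices (1): [v_0,v_3,v_5]

giving chain groups C_0 ≅ Z^6, C_1 ≅ Z^7, C_2 ≅ Z^1.

The boundary map ∂_1: C_1 → C_0 sends each edge [p,q] (with p < q) to q − p.
The 6×7 boundary matrix has rank 5 and Smith normal form diag(1,1,1,1,1).

∂_2: C_2 → C_1 sends each 2-simplex [p,q,r] to [q,r] − [p,r] + [p,q]. For instance
  ∂[v_0,v_3,v_5] = [v_3,v_5] − [v_0,v_5] + [v_0,v_3].
As a 7×1 matrix over Z this has rank 1, with invariant factors (1).

Reading off H_k = ker ∂_k / im ∂_{k+1}:

  H_0: rank C_0 − rank ∂_1 = 6 − 5 = 1, and the invariant factors of ∂_1 are all 1, so H_0 ≅ Z.
  H_1: rank ker ∂_1 − rank ∂_2 = (7 − 5) − 1 = 1, and the invariant factors of ∂_2 are all 1, so H_1 ≅ Z.
  H_2: rank ker ∂_2 − rank ∂_3 = (1 − 1) − 0 = 0, and there is no ∂_3, so H_2 ≅ 0.

Hence the Betti numbers are b_0 = 1, b_1 = 1, b_2 = 0.

b_0 = 1, b_1 = 1, b_2 = 0.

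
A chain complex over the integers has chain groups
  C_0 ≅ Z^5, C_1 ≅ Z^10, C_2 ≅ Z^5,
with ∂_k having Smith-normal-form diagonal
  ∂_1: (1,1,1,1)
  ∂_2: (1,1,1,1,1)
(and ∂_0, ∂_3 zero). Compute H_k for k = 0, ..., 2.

H_0 = Z,  H_1 = Z,  H_2 = 0.

H_0: b_0 = 5 − 0 − 4 = 1; torsion from ∂_1 factors > 1: none. So H_0 = Z.
H_1: b_1 = 10 − 4 − 5 = 1; torsion from ∂_2 factors > 1: none. So H_1 = Z.
H_2: b_2 = 5 − 5 − 0 = 0; torsion from ∂_3 factors > 1: none. So H_2 = 0.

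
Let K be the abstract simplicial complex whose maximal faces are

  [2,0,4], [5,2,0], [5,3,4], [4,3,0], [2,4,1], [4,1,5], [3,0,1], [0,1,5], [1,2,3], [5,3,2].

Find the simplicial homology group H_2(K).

H_2 ≅ 0.

Order the vertices as 0 < 1 < 2 < 3 < 4 < 5. Listing each simplex with vertices in this order, K has dimension 2 with simplices:

  0-simplices (6): [0], [1], [2], [3], [4], [5]
  1-simplices (15): [0,1], [0,2], [0,3], [0,4], [0,5], [1,2], [1,3], [1,4], [1,5], [2,3], [2,4], [2,5], [3,4], [3,5], [4,5]
  2-simplices (10): [0,1,3], [0,1,5], [0,2,4], [0,2,5], [0,3,4], [1,2,3], [1,2,4], [1,4,5], [2,3,5], [3,4,5]

giving chain groups C_0 ≅ Z^6, C_1 ≅ Z^15, C_2 ≅ Z^10.

The boundary map ∂_1: C_1 → C_0 sends each edge [p,q] (with p < q) to q − p.
The resulting 6×15 matrix has rank 5, and its Smith normal form has invariant factors (1,1,1,1,1).

Boundary ∂_2: C_2 → C_1 sends each 2-simplex [p,q,r] to [q,r] − [p,r] + [p,q]. For instance
  ∂[3,4,5] = [4,5] − [3,5] + [3,4],
  ∂[0,2,4] = [2,4] − [0,4] + [0,2].
The resulting 15×10 matrix has rank 10, and its Smith normal form has invariant factors (1,1,1,1,1,1,1,1,1,2).

From H_k ≅ ker(∂_k) / im(∂_{k+1}) we obtain:

  H_2: rank ker ∂_2 − rank ∂_3 = (10 − 10) − 0 = 0, and there is no ∂_3, so H_2 = 0.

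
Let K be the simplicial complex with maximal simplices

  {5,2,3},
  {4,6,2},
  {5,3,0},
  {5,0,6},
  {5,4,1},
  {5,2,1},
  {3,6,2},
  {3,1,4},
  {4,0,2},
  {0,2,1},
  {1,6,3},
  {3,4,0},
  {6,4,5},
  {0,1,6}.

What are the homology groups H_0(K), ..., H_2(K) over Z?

H_0 = Z,  H_1 = Z^2,  H_2 = Z.

Order the vertices as 0 < 1 < 2 < 3 < 4 < 5 < 6. Listing each simplex with vertices in this order, K has dimension 2 with simplices:

  0-simplices (7): [0], [1], [2], [3], [4], [5], [6]
  1-simplices (21): [0,1], [0,2], [0,3], [0,4], [0,5], [0,6], [1,2], [1,3], [1,4], [1,5], [1,6], [2,3], [2,4], [2,5], [2,6], [3,4], [3,5], [3,6], [4,5], [4,6], [5,6]
  2-simplices (14): [0,1,2], [0,1,6], [0,2,4], [0,3,4], [0,3,5], [0,5,6], [1,2,5], [1,3,4], [1,3,6], [1,4,5], [2,3,5], [2,3,6], [2,4,6], [4,5,6]

so the chain groups are C_0 ≅ Z^7, C_1 ≅ Z^21, C_2 ≅ Z^14.

∂_1: C_1 → C_0 is given by ∂[p,q] = [q] − [p]. For instance
  ∂[2,5] = [5] − [2].
This gives a 7×21 integer matrix of rank 6; reducing to Smith normal form yields diagonal entries (1,1,1,1,1,1).

∂_2: C_2 → C_1 acts by ∂[p,q,r] = [q,r] − [p,r] + [p,q]. For instance
  ∂[0,5,6] = [5,6] − [0,6] + [0,5],
  ∂[0,2,4] = [2,4] − [0,4] + [0,2].
This gives a 21×14 integer matrix of rank 13; reducing to Smith normal form yields diagonal entries (1,1,1,1,1,1,1,1,1,1,1,1,1).

Computing H_k = (kernel of ∂_k) / (image of ∂_{k+1}):

  H_0: rank C_0 − rank ∂_1 = 7 − 6 = 1, and the invariant factors of ∂_1 are all 1, so H_0 ≅ Z.
  H_1: rank ker ∂_1 − rank ∂_2 = (21 − 6) − 13 = 2, and the invariant factors of ∂_2 are all 1, so H_1 ≅ Z^2.
  H_2: rank ker ∂_2 − rank ∂_3 = (14 − 13) − 0 = 1, and there is no ∂_3, so H_2 ≅ Z.

(K is a triangulation of the torus T^2.)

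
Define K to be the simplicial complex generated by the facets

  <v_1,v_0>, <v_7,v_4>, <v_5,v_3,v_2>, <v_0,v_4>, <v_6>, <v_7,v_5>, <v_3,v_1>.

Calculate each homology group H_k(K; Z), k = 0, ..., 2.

H_0 = Z^2,  H_1 = Z,  H_2 = 0.

Order the vertices as v_0 < v_1 < v_2 < v_3 < v_4 < v_5 < v_6 < v_7. Listing each simplex with vertices in this order, K has dimension 2 with simplices:

  0-simplices (8): [v_0], [v_1], [v_2], [v_3], [v_4], [v_5], [v_6], [v_7]
  1-simplices (8): [v_0,v_1], [v_0,v_4], [v_1,v_3], [v_2,v_3], [v_2,v_5], [v_3,v_5], [v_4,v_7], [v_5,v_7]
  2-simplices (1): [v_2,v_3,v_5]

so the chain groups are C_0 ≅ Z^8, C_1 ≅ Z^8, C_2 ≅ Z^1.

∂_1: C_1 → C_0 is given by ∂[p,q] = [q] − [p]. For instance
  ∂[v_2,v_5] = [v_5] − [v_2].
As a 8×8 matrix over Z this has rank 6, with invariant factors (1,1,1,1,1,1).

The boundary map ∂_2: C_2 → C_1 sends each 2-simplex [p,q,r] to [q,r] − [p,r] + [p,q]. For instance
  ∂[v_2,v_3,v_5] = [v_3,v_5] − [v_2,v_5] + [v_2,v_3].
The 8×1 boundary matrix has rank 1 and Smith normal form diag(1).

Now H_k = ker ∂_k / im ∂_{k+1}, so:

  H_0: rank C_0 − rank ∂_1 = 8 − 6 = 2, and the invariant factors of ∂_1 are all 1, so H_0 = Z^2.
  H_1: rank ker ∂_1 − rank ∂_2 = (8 − 6) − 1 = 1, and the invariant factors of ∂_2 are all 1, so H_1 = Z.
  H_2: rank ker ∂_2 − rank ∂_3 = (1 − 1) − 0 = 0, and there is no ∂_3, so H_2 = 0.

As a check, the Euler characteristic is 8 − 8 + 1 = 1, which agrees with 2 − 1 + 0 = 1.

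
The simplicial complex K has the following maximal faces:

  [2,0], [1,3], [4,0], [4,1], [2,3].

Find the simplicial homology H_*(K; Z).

K has 5 vertices, 5 edges.
rank ∂_0 = 0, rank ∂_1 = 4 ⇒ b_0 = 5 − 0 − 4 = 1; all invariant factors of ∂_1 are 1 so no torsion. So H_0 = Z.
rank ∂_1 = 4, rank ∂_2 = 0 ⇒ b_1 = 5 − 4 − 0 = 1. So H_1 = Z.

H_0 = Z,  H_1 = Z.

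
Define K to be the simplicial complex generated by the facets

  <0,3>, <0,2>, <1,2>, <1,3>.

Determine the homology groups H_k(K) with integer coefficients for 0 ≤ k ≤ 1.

Fix the vertex order 0 < 1 < 2 < 3 and write every simplex with vertices in increasing order. Then dim K = 1 and the simplices of K are:

  0-simplices (4): [0], [1], [2], [3]
  1-simplices (4): [0,2], [0,3], [1,2], [1,3]

Hence C_0 ≅ Z^4, C_1 ≅ Z^4.

∂_1: C_1 → C_0 sends each edge [p,q] (with p < q) to q − p.
This gives a 4×4 integer matrix of rank 3; reducing to Smith normal form yields diagonal entries (1,1,1).

Computing H_k = (kernel of ∂_k) / (image of ∂_{k+1}):

  H_0: rank C_0 − rank ∂_1 = 4 − 3 = 1, and the invariant factors of ∂_1 are all 1, so H_0 = Z.
  H_1: rank ker ∂_1 − rank ∂_2 = (4 − 3) − 0 = 1, and there is no ∂_2, so H_1 = Z.

As a check, the Euler characteristic is 4 − 4 = 0, which agrees with 1 − 1 = 0.

H_0 = Z,  H_1 = Z.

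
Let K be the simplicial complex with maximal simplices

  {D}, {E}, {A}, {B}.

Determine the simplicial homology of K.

Fix the vertex order A < B < D < E and write every simplex with vertices in increasing order. Then dim K = 0 and the simplices of K are:

  0-simplices (4): A, B, D, E

Hence C_0 ≅ Z^4.

From H_k ≅ ker(∂_k) / im(∂_{k+1}) we obtain:

  H_0: rank C_0 − rank ∂_1 = 4 − 0 = 4, and there is no ∂_1, so H_0 ≅ Z^4.

(K is a triangulation of a set of 4 points.)

H_0 = Z^4.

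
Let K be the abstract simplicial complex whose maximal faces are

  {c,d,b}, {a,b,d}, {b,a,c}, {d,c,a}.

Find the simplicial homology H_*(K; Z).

H_0 = Z,  H_1 = 0,  H_2 = Z.

Order the vertices as a < b < c < d. Listing each simplex with vertices in this order, K has dimension 2 with simplices:

  0-simplices (4): a, b, c, d
  1-simplices (6): ab, ac, ad, bc, bd, cd
  2-simplices (4): abc, abd, acd, bcd

so the chain groups are C_0 ≅ Z^4, C_1 ≅ Z^6, C_2 ≅ Z^4.

Boundary ∂_1: C_1 → C_0 maps an edge to its endpoints' difference, ∂[p,q] = q − p. For instance
  ∂ad = d − a.
This gives a 4×6 integer matrix of rank 3; reducing to Smith normal form yields diagonal entries (1,1,1).

Boundary ∂_2: C_2 → C_1 sends each 2-simplex [p,q,r] to [q,r] − [p,r] + [p,q]. For instance
  ∂bcd = cd − bd + bc,
  ∂abd = bd − ad + ab.
The resulting 6×4 matrix has rank 3, and its Smith normal form has invariant factors (1,1,1).

Reading off H_k = ker ∂_k / im ∂_{k+1}:

  H_0: rank C_0 − rank ∂_1 = 4 − 3 = 1, and the invariant factors of ∂_1 are all 1, so H_0 = Z.
  H_1: rank ker ∂_1 − rank ∂_2 = (6 − 3) − 3 = 0, and the invariant factors of ∂_2 are all 1, so H_1 = 0.
  H_2: rank ker ∂_2 − rank ∂_3 = (4 − 3) − 0 = 1, and there is no ∂_3, so H_2 = Z.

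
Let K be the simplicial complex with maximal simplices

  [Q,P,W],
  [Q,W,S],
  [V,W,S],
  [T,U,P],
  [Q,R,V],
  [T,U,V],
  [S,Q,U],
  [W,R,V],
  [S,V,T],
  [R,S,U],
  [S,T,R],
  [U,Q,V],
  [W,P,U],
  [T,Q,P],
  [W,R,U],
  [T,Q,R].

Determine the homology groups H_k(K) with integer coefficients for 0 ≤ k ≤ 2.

H_0 = Z,  H_1 = Z^2,  H_2 = Z.

Fix the vertex order P < Q < R < S < T < U < V < W and write every simplex with vertices in increasing order. Then dim K = 2 and the simplices of K are:

  0-simplices (8): P, Q, R, S, T, U, V, W
  1-simplices (24): PQ, PT, PU, PW, QR, QS, QT, QU, QV, QW, RS, RT, RU, RV, RW, ST, SU, SV, SW, TU, TV, UV, UW, VW
  2-simplices (16): PQT, PQW, PTU, PUW, QRT, QRV, QSU, QSW, QUV, RST, RSU, RUW, RVW, STV, SVW, TUV

giving chain groups C_0 ≅ Z^8, C_1 ≅ Z^24, C_2 ≅ Z^16.

∂_1: C_1 → C_0 sends each edge [p,q] (with p < q) to q − p. For instance
  ∂ST = T − S.
This gives a 8×24 integer matrix of rank 7; reducing to Smith normal form yields diagonal entries (1,1,1,1,1,1,1).

Boundary ∂_2: C_2 → C_1 sends each 2-simplex [p,q,r] to [q,r] − [p,r] + [p,q]. For instance
  ∂TUV = UV − TV + TU,
  ∂RUW = UW − RW + RU.
The 24×16 boundary matrix has rank 15 and Smith normal form diag(1,1,1,1,1,1,1,1,1,1,1,1,1,1,1).

From H_k ≅ ker(∂_k) / im(∂_{k+1}) we obtain:

  H_0: rank C_0 − rank ∂_1 = 8 − 7 = 1, and the invariant factors of ∂_1 are all 1, so H_0 ≅ Z.
  H_1: rank ker ∂_1 − rank ∂_2 = (24 − 7) − 15 = 2, and the invariant factors of ∂_2 are all 1, so H_1 ≅ Z^2.
  H_2: rank ker ∂_2 − rank ∂_3 = (16 − 15) − 0 = 1, and there is no ∂_3, so H_2 ≅ Z.

(K is a triangulation of the torus T^2.)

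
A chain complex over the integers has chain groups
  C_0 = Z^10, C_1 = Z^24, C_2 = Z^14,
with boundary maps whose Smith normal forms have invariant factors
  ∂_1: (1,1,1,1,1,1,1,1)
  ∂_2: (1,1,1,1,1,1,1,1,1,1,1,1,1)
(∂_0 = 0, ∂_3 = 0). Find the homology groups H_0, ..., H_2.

H_0 = Z^2,  H_1 = Z^3,  H_2 = Z.

H_0: b_0 = 10 − 0 − 8 = 2; torsion from ∂_1 factors > 1: none. So H_0 = Z^2.
H_1: b_1 = 24 − 8 − 13 = 3; torsion from ∂_2 factors > 1: none. So H_1 = Z^3.
H_2: b_2 = 14 − 13 − 0 = 1; torsion from ∂_3 factors > 1: none. So H_2 = Z.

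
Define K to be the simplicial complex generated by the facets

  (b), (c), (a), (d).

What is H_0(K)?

H_0 = Z^4.

Take the total order a < b < c < d on the vertex set. Then K (dimension 0) consists of the simplices:

  0-simplices (4): a, b, c, d

Hence C_0 ≅ Z^4.

Reading off H_k = ker ∂_k / im ∂_{k+1}:

  H_0: rank C_0 − rank ∂_1 = 4 − 0 = 4, and there is no ∂_1, so H_0 ≅ Z^4.

(K is a triangulation of a set of 4 points.)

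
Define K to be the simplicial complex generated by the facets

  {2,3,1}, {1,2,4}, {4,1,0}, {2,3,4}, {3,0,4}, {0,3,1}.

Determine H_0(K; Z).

H_0 ≅ Z.

Order the vertices as 0 < 1 < 2 < 3 < 4. Listing each simplex with vertices in this order, K has dimension 2 with simplices:

  0-simplices (5): [0], [1], [2], [3], [4]
  1-simplices (9): [0,1], [0,3], [0,4], [1,2], [1,3], [1,4], [2,3], [2,4], [3,4]
  2-simplices (6): [0,1,3], [0,1,4], [0,3,4], [1,2,3], [1,2,4], [2,3,4]

Hence C_0 ≅ Z^5, C_1 ≅ Z^9, C_2 ≅ Z^6.

Boundary ∂_1: C_1 → C_0 is given by ∂[p,q] = [q] − [p]. For instance
  ∂[2,4] = [4] − [2].
The 5×9 boundary matrix has rank 4 and Smith normal form diag(1,1,1,1).

Boundary ∂_2: C_2 → C_1 maps a triangle to the signed sum of its edges. For instance
  ∂[1,2,4] = [2,4] − [1,4] + [1,2],
  ∂[2,3,4] = [3,4] − [2,4] + [2,3].
This gives a 9×6 integer matrix of rank 5; reducing to Smith normal form yields diagonal entries (1,1,1,1,1).

Now H_k = ker ∂_k / im ∂_{k+1}, so:

  H_0: rank C_0 − rank ∂_1 = 5 − 4 = 1, and the invariant factors of ∂_1 are all 1, so H_0 ≅ Z.

(K is a triangulation of the 2-sphere S^2.)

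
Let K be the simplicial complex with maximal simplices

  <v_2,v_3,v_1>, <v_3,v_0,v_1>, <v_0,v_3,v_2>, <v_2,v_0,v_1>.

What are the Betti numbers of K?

We work with the vertex ordering v_0 < v_1 < v_2 < v_3. The simplices of K, each written with vertices in increasing order, are:

  0-simplices (4): [v_0], [v_1], [v_2], [v_3]
  1-simplices (6): [v_0,v_1], [v_0,v_2], [v_0,v_3], [v_1,v_2], [v_1,v_3], [v_2,v_3]
  2-simplices (4): [v_0,v_1,v_2], [v_0,v_1,v_3], [v_0,v_2,v_3], [v_1,v_2,v_3]

giving chain groups C_0 ≅ Z^4, C_1 ≅ Z^6, C_2 ≅ Z^4.

Boundary ∂_1: C_1 → C_0 maps an edge to its endpoints' difference, ∂[p,q] = q − p. For instance
  ∂[v_1,v_2] = [v_2] − [v_1].
The resulting 4×6 matrix has rank 3, and its Smith normal form has invariant factors (1,1,1).

The boundary map ∂_2: C_2 → C_1 maps a triangle to the signed sum of its edges. For instance
  ∂[v_0,v_1,v_3] = [v_1,v_3] − [v_0,v_3] + [v_0,v_1],
  ∂[v_0,v_1,v_2] = [v_1,v_2] − [v_0,v_2] + [v_0,v_1].
The 6×4 boundary matrix has rank 3 and Smith normal form diag(1,1,1).

Computing H_k = (kernel of ∂_k) / (image of ∂_{k+1}):

  H_0: rank C_0 − rank ∂_1 = 4 − 3 = 1, and the invariant factors of ∂_1 are all 1, so H_0 ≅ Z.
  H_1: rank ker ∂_1 − rank ∂_2 = (6 − 3) − 3 = 0, and the invariant factors of ∂_2 are all 1, so H_1 ≅ 0.
  H_2: rank ker ∂_2 − rank ∂_3 = (4 − 3) − 0 = 1, and there is no ∂_3, so H_2 ≅ Z.

As a check, the Euler characteristic is 4 − 6 + 4 = 2, which agrees with 1 − 0 + 1 = 2.

Hence the Betti numbers are b_0 = 1, b_1 = 0, b_2 = 1.

b_0 = 1, b_1 = 0, b_2 = 1.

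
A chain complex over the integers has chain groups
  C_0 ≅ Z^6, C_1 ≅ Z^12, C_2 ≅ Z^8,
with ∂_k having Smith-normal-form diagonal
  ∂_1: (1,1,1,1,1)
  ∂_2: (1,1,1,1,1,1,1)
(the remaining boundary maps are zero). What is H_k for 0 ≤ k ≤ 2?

H_0: b_0 = 6 − 0 − 5 = 1; torsion from ∂_1 factors > 1: none. So H_0 ≅ Z.
H_1: b_1 = 12 − 5 − 7 = 0; torsion from ∂_2 factors > 1: none. So H_1 ≅ 0.
H_2: b_2 = 8 − 7 − 0 = 1; torsion from ∂_3 factors > 1: none. So H_2 ≅ Z.

H_0 ≅ Z,  H_1 = 0,  H_2 ≅ Z.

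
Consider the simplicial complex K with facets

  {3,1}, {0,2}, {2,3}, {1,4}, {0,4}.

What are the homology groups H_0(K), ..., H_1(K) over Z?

H_0 ≅ Z,  H_1 ≅ Z.

We work with the vertex ordering 0 < 1 < 2 < 3 < 4. The simplices of K, each written with vertices in increasing order, are:

  0-simplices (5): [0], [1], [2], [3], [4]
  1-simplices (5): [0,2], [0,4], [1,3], [1,4], [2,3]

so the chain groups are C_0 ≅ Z^5, C_1 ≅ Z^5.

∂_1: C_1 → C_0 is given by ∂[p,q] = [q] − [p]. For instance
  ∂[0,2] = [2] − [0].
This gives a 5×5 integer matrix of rank 4; reducing to Smith normal form yields diagonal entries (1,1,1,1).

From H_k ≅ ker(∂_k) / im(∂_{k+1}) we obtain:

  H_0: rank C_0 − rank ∂_1 = 5 − 4 = 1, and the invariant factors of ∂_1 are all 1, so H_0 = Z.
  H_1: rank ker ∂_1 − rank ∂_2 = (5 − 4) − 0 = 1, and there is no ∂_2, so H_1 = Z.

As a check, the Euler characteristic is 5 − 5 = 0, which agrees with 1 − 1 = 0.
(K is a triangulation of the circle S^1.)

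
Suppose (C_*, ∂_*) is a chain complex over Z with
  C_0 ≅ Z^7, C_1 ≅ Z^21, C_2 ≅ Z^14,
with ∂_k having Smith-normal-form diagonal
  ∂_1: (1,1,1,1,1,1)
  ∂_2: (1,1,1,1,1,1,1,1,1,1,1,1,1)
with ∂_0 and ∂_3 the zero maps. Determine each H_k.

H_0: b_0 = 7 − 0 − 6 = 1; torsion from ∂_1 factors > 1: none. So H_0 = Z.
H_1: b_1 = 21 − 6 − 13 = 2; torsion from ∂_2 factors > 1: none. So H_1 = Z^2.
H_2: b_2 = 14 − 13 − 0 = 1; torsion from ∂_3 factors > 1: none. So H_2 = Z.

H_0 = Z,  H_1 = Z^2,  H_2 = Z.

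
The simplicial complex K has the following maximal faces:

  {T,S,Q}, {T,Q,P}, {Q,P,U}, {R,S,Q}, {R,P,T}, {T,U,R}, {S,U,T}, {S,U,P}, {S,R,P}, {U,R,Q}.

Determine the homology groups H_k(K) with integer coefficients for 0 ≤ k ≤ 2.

K has 6 vertices, 15 edges, 10 triangles.
rank ∂_0 = 0, rank ∂_1 = 5 ⇒ b_0 = 6 − 0 − 5 = 1; all invariant factors of ∂_1 are 1 so no torsion. So H_0 = Z.
rank ∂_1 = 5, rank ∂_2 = 10 ⇒ b_1 = 15 − 5 − 10 = 0; ∂_2 has invariant factor(s) [2] giving torsion. So H_1 = Z_2.
rank ∂_2 = 10, rank ∂_3 = 0 ⇒ b_2 = 10 − 10 − 0 = 0. So H_2 = 0.

H_0 ≅ Z,  H_1 ≅ Z_2,  H_2 = 0.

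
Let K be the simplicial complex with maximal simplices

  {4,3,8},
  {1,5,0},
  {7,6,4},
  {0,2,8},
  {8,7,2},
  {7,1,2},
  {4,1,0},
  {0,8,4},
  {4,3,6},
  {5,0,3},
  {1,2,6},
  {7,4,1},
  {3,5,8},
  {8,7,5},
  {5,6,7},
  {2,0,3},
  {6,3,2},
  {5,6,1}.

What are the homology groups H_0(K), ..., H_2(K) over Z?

K has 9 vertices, 27 edges, 18 triangles.
rank ∂_0 = 0, rank ∂_1 = 8 ⇒ b_0 = 9 − 0 − 8 = 1; all invariant factors of ∂_1 are 1 so no torsion. So H_0 = Z.
rank ∂_1 = 8, rank ∂_2 = 18 ⇒ b_1 = 27 − 8 − 18 = 1; ∂_2 has invariant factor(s) [2] giving torsion. So H_1 = Z ⊕ Z/2.
rank ∂_2 = 18, rank ∂_3 = 0 ⇒ b_2 = 18 − 18 − 0 = 0. So H_2 = 0.

H_0 = Z,  H_1 = Z ⊕ Z/2,  H_2 = 0.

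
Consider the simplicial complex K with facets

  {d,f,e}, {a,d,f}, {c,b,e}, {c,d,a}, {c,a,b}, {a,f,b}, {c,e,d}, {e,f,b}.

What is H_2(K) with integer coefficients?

H_2 = Z.

Order the vertices as a < b < c < d < e < f. Listing each simplex with vertices in this order, K has dimension 2 with simplices:

  0-simplices (6): a, b, c, d, e, f
  1-simplices (12): ab, ac, ad, af, bc, be, bf, cd, ce, de, df, ef
  2-simplices (8): abc, abf, acd, adf, bce, bef, cde, def

giving chain groups C_0 ≅ Z^6, C_1 ≅ Z^12, C_2 ≅ Z^8.

∂_1: C_1 → C_0 is given by ∂[p,q] = [q] − [p]. For instance
  ∂de = e − d.
As a 6×12 matrix over Z this has rank 5, with invariant factors (1,1,1,1,1).

The boundary map ∂_2: C_2 → C_1 maps a triangle to the signed sum of its edges. For instance
  ∂cde = de − ce + cd,
  ∂abc = bc − ac + ab.
This gives a 12×8 integer matrix of rank 7; reducing to Smith normal form yields diagonal entries (1,1,1,1,1,1,1).

Now H_k = ker ∂_k / im ∂_{k+1}, so:

  H_2: rank ker ∂_2 − rank ∂_3 = (8 − 7) − 0 = 1, and there is no ∂_3, so H_2 = Z.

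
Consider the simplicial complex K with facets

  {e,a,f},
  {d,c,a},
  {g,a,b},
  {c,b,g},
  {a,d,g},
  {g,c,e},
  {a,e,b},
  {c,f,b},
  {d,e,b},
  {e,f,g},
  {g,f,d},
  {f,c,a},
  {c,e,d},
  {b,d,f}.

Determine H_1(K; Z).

Take the total order a < b < c < d < e < f < g on the vertex set. Then K (dimension 2) consists of the simplices:

  0-simplices (7): a, b, c, d, e, f, g
  1-simplices (21): ab, ac, ad, ae, af, ag, bc, bd, be, bf, bg, cd, ce, cf, cg, de, df, dg, ef, eg, fg
  2-simplices (14): abe, abg, acd, acf, adg, aef, bcf, bcg, bde, bdf, cde, ceg, dfg, efg

so the chain groups are C_0 ≅ Z^7, C_1 ≅ Z^21, C_2 ≅ Z^14.

∂_1: C_1 → C_0 sends each edge [p,q] (with p < q) to q − p. For instance
  ∂ae = e − a.
The 7×21 boundary matrix has rank 6 and Smith normal form diag(1,1,1,1,1,1).

∂_2: C_2 → C_1 maps a triangle to the signed sum of its edges. For instance
  ∂bcf = cf − bf + bc,
  ∂abe = be − ae + ab.
As a 21×14 matrix over Z this has rank 13, with invariant factors (1,1,1,1,1,1,1,1,1,1,1,1,1).

Now H_k = ker ∂_k / im ∂_{k+1}, so:

  H_1: rank ker ∂_1 − rank ∂_2 = (21 − 6) − 13 = 2, and the invariant factors of ∂_2 are all 1, so H_1 ≅ Z^2.

H_1 ≅ Z^2.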